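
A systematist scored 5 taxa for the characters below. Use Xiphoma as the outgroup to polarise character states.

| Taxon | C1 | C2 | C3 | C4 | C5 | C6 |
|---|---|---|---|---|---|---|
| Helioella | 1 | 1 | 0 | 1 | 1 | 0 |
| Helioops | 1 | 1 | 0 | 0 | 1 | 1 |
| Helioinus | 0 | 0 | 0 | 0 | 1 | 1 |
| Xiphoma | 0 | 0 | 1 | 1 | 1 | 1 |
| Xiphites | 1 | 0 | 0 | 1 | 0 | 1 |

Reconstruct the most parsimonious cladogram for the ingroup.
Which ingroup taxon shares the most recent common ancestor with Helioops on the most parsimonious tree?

Helioella

Character polarity is set by the outgroup: the derived state is whichever differs from the outgroup's state, so for C3, C4, C5, C6 the derived state is '0', and for the remaining characters it is '1'.
C1: derived state '1' in Helioella, Helioops, and Xiphites only — synapomorphy for {Helioella, Helioops, Xiphites}.
C2 (derived state '1') is shared by Helioella and Helioops — a synapomorphy uniting that clade.
C3 (derived state '0') is shared by all ingroup taxa — unites the whole ingroup.
C4 (state '0') occurs in Helioinus and Helioops but conflicts with the nesting implied by the other characters — most parsimoniously interpreted as homoplasy.
C5: derived state '0' in Xiphites only — an autapomorphy, so it tells us nothing about relationships among taxa.
C6: derived state '0' in Helioella only — an autapomorphy, so it tells us nothing about relationships among taxa.
Most parsimonious ingroup topology: (((Helioella,Helioops),Xiphites),Helioinus).
Helioops and Helioella form a cherry on this tree, so they are sister taxa.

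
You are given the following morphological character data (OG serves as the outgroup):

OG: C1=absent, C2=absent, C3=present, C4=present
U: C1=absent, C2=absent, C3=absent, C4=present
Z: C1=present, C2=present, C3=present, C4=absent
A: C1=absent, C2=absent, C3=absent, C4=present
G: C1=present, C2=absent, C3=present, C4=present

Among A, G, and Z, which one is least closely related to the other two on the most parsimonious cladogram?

Character polarity is set by the outgroup: the derived state is whichever differs from the outgroup's state, so for C3, C4 the derived state is 'absent', and for the remaining characters it is 'present'.
C1 (derived state 'present') is shared by G and Z — a synapomorphy uniting that clade.
C2 (derived state 'present') is unique to Z (autapomorphy; uninformative for grouping).
C3 (derived state 'absent') is shared by A and U — a synapomorphy uniting that clade.
C4 (derived state 'absent') is unique to Z (autapomorphy; uninformative for grouping).
Most parsimonious ingroup topology: ((U,A),(Z,G)).
G and Z share a more recent common ancestor with each other than either does with A, so A is the least closely related of the three.

A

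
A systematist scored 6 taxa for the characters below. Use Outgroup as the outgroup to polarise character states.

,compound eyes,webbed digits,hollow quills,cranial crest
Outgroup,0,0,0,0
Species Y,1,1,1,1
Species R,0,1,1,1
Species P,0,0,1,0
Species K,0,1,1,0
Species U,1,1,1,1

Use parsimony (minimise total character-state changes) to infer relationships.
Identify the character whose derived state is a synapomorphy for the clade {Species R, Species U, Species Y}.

The outgroup has state '0' for every character, so '1' is the derived state throughout.
compound eyes: derived state '1' in Species U and Species Y only — synapomorphy for {Species U, Species Y}.
webbed digits (derived state '1') is shared by Species K, Species R, Species U, and Species Y — a synapomorphy uniting that clade.
All ingroup taxa share the derived state '1' for hollow quills; it defines the ingroup but does not resolve relationships within it.
cranial crest: derived state '1' in Species R, Species U, and Species Y only — synapomorphy for {Species R, Species U, Species Y}.
Most parsimonious ingroup topology: ((((Species Y,Species U),Species R),Species K),Species P).
The clade {Species R, Species U, Species Y} is supported by cranial crest: its derived state '1' occurs in exactly those taxa and in no other taxon (including the outgroup).

cranial crest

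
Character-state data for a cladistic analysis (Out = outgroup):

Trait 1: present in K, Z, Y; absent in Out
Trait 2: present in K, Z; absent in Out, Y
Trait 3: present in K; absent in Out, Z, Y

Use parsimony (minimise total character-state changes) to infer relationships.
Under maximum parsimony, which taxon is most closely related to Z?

The outgroup has state 'absent' for every character, so 'present' is the derived state throughout.
Trait 1 (derived state 'present') is shared by all ingroup taxa — unites the whole ingroup.
Trait 2: derived state 'present' in K and Z only — synapomorphy for {K, Z}.
Trait 3: derived state 'present' in K only — an autapomorphy, so it tells us nothing about relationships among taxa.
Most parsimonious ingroup topology: ((K,Z),Y).
Z and K form a cherry on this tree, so they are sister taxa.

K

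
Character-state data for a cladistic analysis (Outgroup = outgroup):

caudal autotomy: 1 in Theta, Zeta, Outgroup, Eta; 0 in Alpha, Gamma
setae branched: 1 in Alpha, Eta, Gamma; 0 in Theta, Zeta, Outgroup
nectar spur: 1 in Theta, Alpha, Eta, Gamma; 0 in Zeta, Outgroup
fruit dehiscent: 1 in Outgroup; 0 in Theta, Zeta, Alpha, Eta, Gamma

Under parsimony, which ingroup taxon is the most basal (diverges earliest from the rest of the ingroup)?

Zeta

Character polarity is set by the outgroup: the derived state is whichever differs from the outgroup's state, so for caudal autotomy, fruit dehiscent the derived state is '0', and for the remaining characters it is '1'.
Only Alpha and Gamma show the derived state '0' for caudal autotomy, supporting them as a clade.
setae branched (derived state '1') is shared by Alpha, Eta, and Gamma — a synapomorphy uniting that clade.
nectar spur: derived state '1' in Alpha, Eta, Gamma, and Theta only — synapomorphy for {Alpha, Eta, Gamma, Theta}.
All ingroup taxa share the derived state '0' for fruit dehiscent; it defines the ingroup but does not resolve relationships within it.
Most parsimonious ingroup topology: ((Theta,(Eta,(Gamma,Alpha))),Zeta).
Zeta is sister to the clade containing all other ingroup taxa, so it is the earliest-diverging (most basal) ingroup lineage.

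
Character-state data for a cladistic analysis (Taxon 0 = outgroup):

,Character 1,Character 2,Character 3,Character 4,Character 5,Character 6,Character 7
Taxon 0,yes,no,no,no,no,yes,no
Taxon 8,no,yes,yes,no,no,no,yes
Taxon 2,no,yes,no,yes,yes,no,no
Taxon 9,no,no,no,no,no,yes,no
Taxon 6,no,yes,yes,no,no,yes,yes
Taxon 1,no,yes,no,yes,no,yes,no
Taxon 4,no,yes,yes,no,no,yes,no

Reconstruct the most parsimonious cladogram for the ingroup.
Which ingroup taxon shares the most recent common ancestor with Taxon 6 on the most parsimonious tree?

Taxon 8

Character polarity is set by the outgroup: the derived state is whichever differs from the outgroup's state, so for Character 1, Character 6 the derived state is 'no', and for the remaining characters it is 'yes'.
All ingroup taxa share the derived state 'no' for Character 1; it defines the ingroup but does not resolve relationships within it.
Character 2: derived state 'yes' in Taxon 1, Taxon 2, Taxon 4, Taxon 6, and Taxon 8 only — synapomorphy for {Taxon 1, Taxon 2, Taxon 4, Taxon 6, Taxon 8}.
Character 3 (derived state 'yes') is shared by Taxon 4, Taxon 6, and Taxon 8 — a synapomorphy uniting that clade.
Only Taxon 1 and Taxon 2 show the derived state 'yes' for Character 4, supporting them as a clade.
Character 5: derived state 'yes' in Taxon 2 only — an autapomorphy, so it tells us nothing about relationships among taxa.
Character 6 (state 'no') occurs in Taxon 2 and Taxon 8 but conflicts with the nesting implied by the other characters — most parsimoniously interpreted as homoplasy.
Character 7 (derived state 'yes') is shared by Taxon 6 and Taxon 8 — a synapomorphy uniting that clade.
Most parsimonious ingroup topology: ((((Taxon 8,Taxon 6),Taxon 4),(Taxon 2,Taxon 1)),Taxon 9).
Taxon 6 and Taxon 8 form a cherry on this tree, so they are sister taxa.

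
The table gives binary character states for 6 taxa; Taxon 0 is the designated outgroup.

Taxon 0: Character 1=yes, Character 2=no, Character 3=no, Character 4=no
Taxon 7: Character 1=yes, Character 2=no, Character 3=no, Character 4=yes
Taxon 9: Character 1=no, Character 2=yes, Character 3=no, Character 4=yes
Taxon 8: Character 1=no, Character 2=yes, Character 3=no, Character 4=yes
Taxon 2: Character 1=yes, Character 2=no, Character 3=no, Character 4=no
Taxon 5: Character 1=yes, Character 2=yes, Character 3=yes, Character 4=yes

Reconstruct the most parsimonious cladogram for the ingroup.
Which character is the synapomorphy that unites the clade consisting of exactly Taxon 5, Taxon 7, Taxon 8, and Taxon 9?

Character 4

Character polarity is set by the outgroup: the derived state is whichever differs from the outgroup's state, so for Character 1 the derived state is 'no', and for the remaining characters it is 'yes'.
Character 1 (derived state 'no') is shared by Taxon 8 and Taxon 9 — a synapomorphy uniting that clade.
Character 2 (derived state 'yes') is shared by Taxon 5, Taxon 8, and Taxon 9 — a synapomorphy uniting that clade.
Character 3 (derived state 'yes') is unique to Taxon 5 (autapomorphy; uninformative for grouping).
Character 4: derived state 'yes' in Taxon 5, Taxon 7, Taxon 8, and Taxon 9 only — synapomorphy for {Taxon 5, Taxon 7, Taxon 8, Taxon 9}.
Most parsimonious ingroup topology: ((Taxon 7,((Taxon 9,Taxon 8),Taxon 5)),Taxon 2).
The clade {Taxon 5, Taxon 7, Taxon 8, Taxon 9} is supported by Character 4: its derived state 'yes' occurs in exactly those taxa and in no other taxon (including the outgroup).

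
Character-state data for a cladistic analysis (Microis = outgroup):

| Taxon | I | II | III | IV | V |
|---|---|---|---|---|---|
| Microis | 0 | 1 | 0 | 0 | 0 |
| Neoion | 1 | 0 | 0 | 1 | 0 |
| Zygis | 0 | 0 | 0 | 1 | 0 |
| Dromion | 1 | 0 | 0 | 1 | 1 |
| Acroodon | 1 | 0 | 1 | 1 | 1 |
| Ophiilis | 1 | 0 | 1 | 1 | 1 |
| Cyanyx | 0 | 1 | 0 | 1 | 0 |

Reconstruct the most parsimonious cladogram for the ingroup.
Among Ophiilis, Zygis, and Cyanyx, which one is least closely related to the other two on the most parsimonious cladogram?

Cyanyx

Character polarity is set by the outgroup: the derived state is whichever differs from the outgroup's state, so for II the derived state is '0', and for the remaining characters it is '1'.
I (derived state '1') is shared by Acroodon, Dromion, Neoion, and Ophiilis — a synapomorphy uniting that clade.
Only Acroodon, Dromion, Neoion, Ophiilis, and Zygis show the derived state '0' for II, supporting them as a clade.
III: derived state '1' in Acroodon and Ophiilis only — synapomorphy for {Acroodon, Ophiilis}.
All ingroup taxa share the derived state '1' for IV; it defines the ingroup but does not resolve relationships within it.
Only Acroodon, Dromion, and Ophiilis show the derived state '1' for V, supporting them as a clade.
Most parsimonious ingroup topology: (((Neoion,(Dromion,(Acroodon,Ophiilis))),Zygis),Cyanyx).
Zygis and Ophiilis share a more recent common ancestor with each other than either does with Cyanyx, so Cyanyx is the least closely related of the three.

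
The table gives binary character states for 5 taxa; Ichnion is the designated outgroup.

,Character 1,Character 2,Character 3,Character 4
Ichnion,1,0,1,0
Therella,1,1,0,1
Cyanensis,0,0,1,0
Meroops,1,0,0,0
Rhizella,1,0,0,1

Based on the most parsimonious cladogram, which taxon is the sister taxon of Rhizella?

Therella

Character polarity is set by the outgroup: the derived state is whichever differs from the outgroup's state, so for Character 1, Character 3 the derived state is '0', and for the remaining characters it is '1'.
Character 1: derived state '0' in Cyanensis only — an autapomorphy, so it tells us nothing about relationships among taxa.
Character 2: derived state '1' in Therella only — an autapomorphy, so it tells us nothing about relationships among taxa.
Character 3: derived state '0' in Meroops, Rhizella, and Therella only — synapomorphy for {Meroops, Rhizella, Therella}.
Character 4 (derived state '1') is shared by Rhizella and Therella — a synapomorphy uniting that clade.
Most parsimonious ingroup topology: (((Therella,Rhizella),Meroops),Cyanensis).
Rhizella and Therella form a cherry on this tree, so they are sister taxa.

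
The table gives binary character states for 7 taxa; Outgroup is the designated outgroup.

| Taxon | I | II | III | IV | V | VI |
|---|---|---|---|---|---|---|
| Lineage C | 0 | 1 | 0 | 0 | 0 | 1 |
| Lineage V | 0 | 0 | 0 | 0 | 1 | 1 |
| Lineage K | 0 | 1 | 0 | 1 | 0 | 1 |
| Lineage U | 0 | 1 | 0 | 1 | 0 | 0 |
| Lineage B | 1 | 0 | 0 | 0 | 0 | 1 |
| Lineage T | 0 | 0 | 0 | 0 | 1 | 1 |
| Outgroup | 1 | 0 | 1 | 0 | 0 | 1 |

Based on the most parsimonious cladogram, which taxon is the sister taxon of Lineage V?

Character polarity is set by the outgroup: the derived state is whichever differs from the outgroup's state, so for I, III, VI the derived state is '0', and for the remaining characters it is '1'.
I: derived state '0' in Lineage C, Lineage K, Lineage T, Lineage U, and Lineage V only — synapomorphy for {Lineage C, Lineage K, Lineage T, Lineage U, Lineage V}.
II: derived state '1' in Lineage C, Lineage K, and Lineage U only — synapomorphy for {Lineage C, Lineage K, Lineage U}.
All ingroup taxa share the derived state '0' for III; it defines the ingroup but does not resolve relationships within it.
IV (derived state '1') is shared by Lineage K and Lineage U — a synapomorphy uniting that clade.
V: derived state '1' in Lineage T and Lineage V only — synapomorphy for {Lineage T, Lineage V}.
VI: derived state '0' in Lineage U only — an autapomorphy, so it tells us nothing about relationships among taxa.
Most parsimonious ingroup topology: ((((Lineage K,Lineage U),Lineage C),(Lineage T,Lineage V)),Lineage B).
Lineage V and Lineage T form a cherry on this tree, so they are sister taxa.

Lineage T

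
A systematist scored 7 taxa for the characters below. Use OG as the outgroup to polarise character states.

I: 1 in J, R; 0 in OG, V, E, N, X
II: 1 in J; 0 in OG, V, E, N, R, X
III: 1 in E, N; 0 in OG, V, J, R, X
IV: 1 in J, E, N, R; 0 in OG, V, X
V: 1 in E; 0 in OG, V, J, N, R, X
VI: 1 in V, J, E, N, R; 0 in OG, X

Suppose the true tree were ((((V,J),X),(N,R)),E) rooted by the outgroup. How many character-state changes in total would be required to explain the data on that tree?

11

Map each character onto ((((V,J),X),(N,R)),E) (rooted by OG) and count the minimum state changes it requires (Fitch parsimony):
I: 2; II: 1; III: 2; IV: 3; V: 1; VI: 2.
Total tree length = 11.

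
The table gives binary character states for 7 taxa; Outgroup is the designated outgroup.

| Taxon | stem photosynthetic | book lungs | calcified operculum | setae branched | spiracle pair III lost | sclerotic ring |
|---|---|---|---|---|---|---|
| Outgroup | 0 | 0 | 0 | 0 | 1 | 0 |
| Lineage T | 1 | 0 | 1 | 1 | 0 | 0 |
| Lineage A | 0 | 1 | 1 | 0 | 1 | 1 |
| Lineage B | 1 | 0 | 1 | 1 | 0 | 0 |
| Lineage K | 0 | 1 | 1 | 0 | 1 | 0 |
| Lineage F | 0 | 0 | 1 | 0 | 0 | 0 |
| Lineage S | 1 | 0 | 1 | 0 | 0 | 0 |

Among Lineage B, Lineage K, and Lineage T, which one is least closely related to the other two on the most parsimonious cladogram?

Character polarity is set by the outgroup: the derived state is whichever differs from the outgroup's state, so for spiracle pair III lost the derived state is '0', and for the remaining characters it is '1'.
stem photosynthetic: derived state '1' in Lineage B, Lineage S, and Lineage T only — synapomorphy for {Lineage B, Lineage S, Lineage T}.
Only Lineage A and Lineage K show the derived state '1' for book lungs, supporting them as a clade.
calcified operculum (derived state '1') is shared by all ingroup taxa — unites the whole ingroup.
Only Lineage B and Lineage T show the derived state '1' for setae branched, supporting them as a clade.
spiracle pair III lost (derived state '0') is shared by Lineage B, Lineage F, Lineage S, and Lineage T — a synapomorphy uniting that clade.
sclerotic ring: derived state '1' in Lineage A only — an autapomorphy, so it tells us nothing about relationships among taxa.
Most parsimonious ingroup topology: ((Lineage A,Lineage K),(((Lineage T,Lineage B),Lineage S),Lineage F)).
Lineage B and Lineage T share a more recent common ancestor with each other than either does with Lineage K, so Lineage K is the least closely related of the three.

Lineage K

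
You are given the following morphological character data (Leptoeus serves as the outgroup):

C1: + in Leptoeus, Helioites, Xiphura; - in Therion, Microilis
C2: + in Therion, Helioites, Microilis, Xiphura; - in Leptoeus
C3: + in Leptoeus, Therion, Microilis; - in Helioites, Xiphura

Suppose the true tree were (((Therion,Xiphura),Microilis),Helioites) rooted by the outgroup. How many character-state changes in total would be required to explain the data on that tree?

5

Map each character onto (((Therion,Xiphura),Microilis),Helioites) (rooted by Leptoeus) and count the minimum state changes it requires (Fitch parsimony):
C1: 2; C2: 1; C3: 2.
Total tree length = 5.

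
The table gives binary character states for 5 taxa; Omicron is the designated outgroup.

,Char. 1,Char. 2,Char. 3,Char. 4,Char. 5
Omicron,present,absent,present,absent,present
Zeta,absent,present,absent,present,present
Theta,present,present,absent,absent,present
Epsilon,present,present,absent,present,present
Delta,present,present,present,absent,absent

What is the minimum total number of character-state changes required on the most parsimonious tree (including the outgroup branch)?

5

Character polarity is set by the outgroup: the derived state is whichever differs from the outgroup's state, so for Char. 1, Char. 3, Char. 5 the derived state is 'absent', and for the remaining characters it is 'present'.
Char. 1 (derived state 'absent') is unique to Zeta (autapomorphy; uninformative for grouping).
Char. 2 (derived state 'present') is shared by all ingroup taxa — unites the whole ingroup.
Only Epsilon, Theta, and Zeta show the derived state 'absent' for Char. 3, supporting them as a clade.
Char. 4: derived state 'present' in Epsilon and Zeta only — synapomorphy for {Epsilon, Zeta}.
Char. 5 (derived state 'absent') is unique to Delta (autapomorphy; uninformative for grouping).
Most parsimonious ingroup topology: (((Zeta,Epsilon),Theta),Delta).
Changes per character on this tree: Char. 1: 1; Char. 2: 1; Char. 3: 1; Char. 4: 1; Char. 5: 1.
Total = 5.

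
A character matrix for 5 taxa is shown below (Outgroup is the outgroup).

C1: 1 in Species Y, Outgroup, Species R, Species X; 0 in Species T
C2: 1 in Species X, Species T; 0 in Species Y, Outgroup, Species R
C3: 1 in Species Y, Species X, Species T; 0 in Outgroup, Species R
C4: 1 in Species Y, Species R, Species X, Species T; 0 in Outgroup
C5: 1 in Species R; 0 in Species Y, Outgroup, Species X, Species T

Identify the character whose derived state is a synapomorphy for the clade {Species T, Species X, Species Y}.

C3

Character polarity is set by the outgroup: the derived state is whichever differs from the outgroup's state, so for C1 the derived state is '0', and for the remaining characters it is '1'.
C1 (derived state '0') is unique to Species T (autapomorphy; uninformative for grouping).
C2: derived state '1' in Species T and Species X only — synapomorphy for {Species T, Species X}.
C3: derived state '1' in Species T, Species X, and Species Y only — synapomorphy for {Species T, Species X, Species Y}.
All ingroup taxa share the derived state '1' for C4; it defines the ingroup but does not resolve relationships within it.
C5: derived state '1' in Species R only — an autapomorphy, so it tells us nothing about relationships among taxa.
Most parsimonious ingroup topology: (((Species T,Species X),Species Y),Species R).
The clade {Species T, Species X, Species Y} is supported by C3: its derived state '1' occurs in exactly those taxa and in no other taxon (including the outgroup).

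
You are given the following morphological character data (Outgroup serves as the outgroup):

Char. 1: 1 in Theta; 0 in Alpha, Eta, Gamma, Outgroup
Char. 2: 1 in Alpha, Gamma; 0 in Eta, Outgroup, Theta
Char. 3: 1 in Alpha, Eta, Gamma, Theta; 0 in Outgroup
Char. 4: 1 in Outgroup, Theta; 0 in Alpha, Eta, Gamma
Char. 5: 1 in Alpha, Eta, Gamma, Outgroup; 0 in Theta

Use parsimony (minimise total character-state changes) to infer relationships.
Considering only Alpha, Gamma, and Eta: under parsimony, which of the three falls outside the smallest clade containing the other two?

Eta

Character polarity is set by the outgroup: the derived state is whichever differs from the outgroup's state, so for Char. 4, Char. 5 the derived state is '0', and for the remaining characters it is '1'.
Char. 1 (derived state '1') is unique to Theta (autapomorphy; uninformative for grouping).
Only Alpha and Gamma show the derived state '1' for Char. 2, supporting them as a clade.
All ingroup taxa share the derived state '1' for Char. 3; it defines the ingroup but does not resolve relationships within it.
Char. 4 (derived state '0') is shared by Alpha, Eta, and Gamma — a synapomorphy uniting that clade.
Char. 5 (derived state '0') is unique to Theta (autapomorphy; uninformative for grouping).
Most parsimonious ingroup topology: (Theta,((Gamma,Alpha),Eta)).
Alpha and Gamma share a more recent common ancestor with each other than either does with Eta, so Eta is the least closely related of the three.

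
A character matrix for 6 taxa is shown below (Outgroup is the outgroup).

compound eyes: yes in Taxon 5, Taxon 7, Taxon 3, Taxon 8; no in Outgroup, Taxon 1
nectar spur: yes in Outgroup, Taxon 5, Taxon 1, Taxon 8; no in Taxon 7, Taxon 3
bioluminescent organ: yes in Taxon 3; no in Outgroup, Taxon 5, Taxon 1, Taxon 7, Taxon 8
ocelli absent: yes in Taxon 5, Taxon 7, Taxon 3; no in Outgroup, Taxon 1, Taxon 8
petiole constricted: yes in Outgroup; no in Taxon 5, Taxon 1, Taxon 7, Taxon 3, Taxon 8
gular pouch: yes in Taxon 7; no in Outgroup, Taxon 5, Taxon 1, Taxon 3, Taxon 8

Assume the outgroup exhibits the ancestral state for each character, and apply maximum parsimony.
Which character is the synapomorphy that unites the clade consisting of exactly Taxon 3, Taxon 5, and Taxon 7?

ocelli absent

Character polarity is set by the outgroup: the derived state is whichever differs from the outgroup's state, so for nectar spur, petiole constricted the derived state is 'no', and for the remaining characters it is 'yes'.
Only Taxon 3, Taxon 5, Taxon 7, and Taxon 8 show the derived state 'yes' for compound eyes, supporting them as a clade.
nectar spur: derived state 'no' in Taxon 3 and Taxon 7 only — synapomorphy for {Taxon 3, Taxon 7}.
bioluminescent organ: derived state 'yes' in Taxon 3 only — an autapomorphy, so it tells us nothing about relationships among taxa.
ocelli absent: derived state 'yes' in Taxon 3, Taxon 5, and Taxon 7 only — synapomorphy for {Taxon 3, Taxon 5, Taxon 7}.
petiole constricted (derived state 'no') is shared by all ingroup taxa — unites the whole ingroup.
gular pouch (derived state 'yes') is unique to Taxon 7 (autapomorphy; uninformative for grouping).
Most parsimonious ingroup topology: (((Taxon 5,(Taxon 7,Taxon 3)),Taxon 8),Taxon 1).
The clade {Taxon 3, Taxon 5, Taxon 7} is supported by ocelli absent: its derived state 'yes' occurs in exactly those taxa and in no other taxon (including the outgroup).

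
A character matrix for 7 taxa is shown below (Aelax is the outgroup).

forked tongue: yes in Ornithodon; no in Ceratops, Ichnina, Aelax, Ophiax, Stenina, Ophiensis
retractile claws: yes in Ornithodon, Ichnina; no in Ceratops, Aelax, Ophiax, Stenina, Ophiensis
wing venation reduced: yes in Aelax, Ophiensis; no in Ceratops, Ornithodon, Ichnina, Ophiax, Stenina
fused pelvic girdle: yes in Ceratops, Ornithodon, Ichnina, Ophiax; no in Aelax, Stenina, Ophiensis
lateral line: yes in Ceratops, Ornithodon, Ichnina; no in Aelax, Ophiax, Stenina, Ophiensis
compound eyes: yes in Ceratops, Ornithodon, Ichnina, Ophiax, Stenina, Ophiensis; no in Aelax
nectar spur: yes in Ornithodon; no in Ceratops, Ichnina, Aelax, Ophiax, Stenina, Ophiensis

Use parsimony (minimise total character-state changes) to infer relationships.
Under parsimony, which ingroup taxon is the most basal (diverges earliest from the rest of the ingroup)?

Character polarity is set by the outgroup: the derived state is whichever differs from the outgroup's state, so for wing venation reduced the derived state is 'no', and for the remaining characters it is 'yes'.
forked tongue: derived state 'yes' in Ornithodon only — an autapomorphy, so it tells us nothing about relationships among taxa.
retractile claws (derived state 'yes') is shared by Ichnina and Ornithodon — a synapomorphy uniting that clade.
wing venation reduced: derived state 'no' in Ceratops, Ichnina, Ophiax, Ornithodon, and Stenina only — synapomorphy for {Ceratops, Ichnina, Ophiax, Ornithodon, Stenina}.
Only Ceratops, Ichnina, Ophiax, and Ornithodon show the derived state 'yes' for fused pelvic girdle, supporting them as a clade.
lateral line: derived state 'yes' in Ceratops, Ichnina, and Ornithodon only — synapomorphy for {Ceratops, Ichnina, Ornithodon}.
compound eyes (derived state 'yes') is shared by all ingroup taxa — unites the whole ingroup.
nectar spur (derived state 'yes') is unique to Ornithodon (autapomorphy; uninformative for grouping).
Most parsimonious ingroup topology: ((((Ceratops,(Ornithodon,Ichnina)),Ophiax),Stenina),Ophiensis).
Ophiensis is sister to the clade containing all other ingroup taxa, so it is the earliest-diverging (most basal) ingroup lineage.

Ophiensis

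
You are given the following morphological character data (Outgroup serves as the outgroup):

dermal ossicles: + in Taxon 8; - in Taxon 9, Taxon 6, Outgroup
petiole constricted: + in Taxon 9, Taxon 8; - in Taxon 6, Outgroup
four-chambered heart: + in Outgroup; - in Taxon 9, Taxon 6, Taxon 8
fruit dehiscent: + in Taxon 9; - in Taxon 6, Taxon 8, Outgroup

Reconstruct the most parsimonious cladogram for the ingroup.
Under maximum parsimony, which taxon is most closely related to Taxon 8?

Taxon 9

Character polarity is set by the outgroup: the derived state is whichever differs from the outgroup's state, so for four-chambered heart the derived state is '-', and for the remaining characters it is '+'.
dermal ossicles: derived state '+' in Taxon 8 only — an autapomorphy, so it tells us nothing about relationships among taxa.
Only Taxon 8 and Taxon 9 show the derived state '+' for petiole constricted, supporting them as a clade.
four-chambered heart (derived state '-') is shared by all ingroup taxa — unites the whole ingroup.
fruit dehiscent (derived state '+') is unique to Taxon 9 (autapomorphy; uninformative for grouping).
Most parsimonious ingroup topology: ((Taxon 8,Taxon 9),Taxon 6).
Taxon 8 and Taxon 9 form a cherry on this tree, so they are sister taxa.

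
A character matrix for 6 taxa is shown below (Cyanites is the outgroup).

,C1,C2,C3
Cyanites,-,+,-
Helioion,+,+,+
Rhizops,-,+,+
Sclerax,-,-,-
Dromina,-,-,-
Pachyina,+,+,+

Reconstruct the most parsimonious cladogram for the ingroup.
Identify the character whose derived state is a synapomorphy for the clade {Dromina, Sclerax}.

C2

Character polarity is set by the outgroup: the derived state is whichever differs from the outgroup's state, so for C2 the derived state is '-', and for the remaining characters it is '+'.
C1: derived state '+' in Helioion and Pachyina only — synapomorphy for {Helioion, Pachyina}.
Only Dromina and Sclerax show the derived state '-' for C2, supporting them as a clade.
C3: derived state '+' in Helioion, Pachyina, and Rhizops only — synapomorphy for {Helioion, Pachyina, Rhizops}.
Most parsimonious ingroup topology: (((Helioion,Pachyina),Rhizops),(Sclerax,Dromina)).
The clade {Dromina, Sclerax} is supported by C2: its derived state '-' occurs in exactly those taxa and in no other taxon (including the outgroup).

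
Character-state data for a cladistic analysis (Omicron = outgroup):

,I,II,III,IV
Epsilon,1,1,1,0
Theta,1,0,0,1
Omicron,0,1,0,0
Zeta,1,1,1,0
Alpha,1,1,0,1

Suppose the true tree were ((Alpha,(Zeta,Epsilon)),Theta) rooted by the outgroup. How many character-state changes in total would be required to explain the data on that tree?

5

Map each character onto ((Alpha,(Zeta,Epsilon)),Theta) (rooted by Omicron) and count the minimum state changes it requires (Fitch parsimony):
I: 1; II: 1; III: 1; IV: 2.
Total tree length = 5.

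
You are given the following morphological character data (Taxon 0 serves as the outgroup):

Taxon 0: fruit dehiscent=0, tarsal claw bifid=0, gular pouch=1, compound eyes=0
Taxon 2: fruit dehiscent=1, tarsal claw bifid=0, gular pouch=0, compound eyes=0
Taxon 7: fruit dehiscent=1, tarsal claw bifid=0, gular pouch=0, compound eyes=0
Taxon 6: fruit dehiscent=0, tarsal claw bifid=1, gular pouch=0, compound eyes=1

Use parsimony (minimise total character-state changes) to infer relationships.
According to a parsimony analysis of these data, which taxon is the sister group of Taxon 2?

Taxon 7

Character polarity is set by the outgroup: the derived state is whichever differs from the outgroup's state, so for gular pouch the derived state is '0', and for the remaining characters it is '1'.
fruit dehiscent (derived state '1') is shared by Taxon 2 and Taxon 7 — a synapomorphy uniting that clade.
tarsal claw bifid (derived state '1') is unique to Taxon 6 (autapomorphy; uninformative for grouping).
gular pouch (derived state '0') is shared by all ingroup taxa — unites the whole ingroup.
compound eyes: derived state '1' in Taxon 6 only — an autapomorphy, so it tells us nothing about relationships among taxa.
Most parsimonious ingroup topology: ((Taxon 2,Taxon 7),Taxon 6).
Taxon 2 and Taxon 7 form a cherry on this tree, so they are sister taxa.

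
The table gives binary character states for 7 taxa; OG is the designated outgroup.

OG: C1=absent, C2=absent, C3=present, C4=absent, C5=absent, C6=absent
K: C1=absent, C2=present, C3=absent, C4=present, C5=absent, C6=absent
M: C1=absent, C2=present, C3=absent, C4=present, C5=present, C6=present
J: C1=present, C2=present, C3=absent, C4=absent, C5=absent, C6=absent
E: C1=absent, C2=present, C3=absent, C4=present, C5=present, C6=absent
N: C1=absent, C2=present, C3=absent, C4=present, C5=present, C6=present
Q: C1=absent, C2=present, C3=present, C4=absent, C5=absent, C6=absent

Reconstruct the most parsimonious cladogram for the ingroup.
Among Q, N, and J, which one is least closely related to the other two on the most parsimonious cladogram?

Q

Character polarity is set by the outgroup: the derived state is whichever differs from the outgroup's state, so for C3 the derived state is 'absent', and for the remaining characters it is 'present'.
C1 (derived state 'present') is unique to J (autapomorphy; uninformative for grouping).
All ingroup taxa share the derived state 'present' for C2; it defines the ingroup but does not resolve relationships within it.
C3 (derived state 'absent') is shared by E, J, K, M, and N — a synapomorphy uniting that clade.
Only E, K, M, and N show the derived state 'present' for C4, supporting them as a clade.
Only E, M, and N show the derived state 'present' for C5, supporting them as a clade.
Only M and N show the derived state 'present' for C6, supporting them as a clade.
Most parsimonious ingroup topology: (((K,((M,N),E)),J),Q).
N and J share a more recent common ancestor with each other than either does with Q, so Q is the least closely related of the three.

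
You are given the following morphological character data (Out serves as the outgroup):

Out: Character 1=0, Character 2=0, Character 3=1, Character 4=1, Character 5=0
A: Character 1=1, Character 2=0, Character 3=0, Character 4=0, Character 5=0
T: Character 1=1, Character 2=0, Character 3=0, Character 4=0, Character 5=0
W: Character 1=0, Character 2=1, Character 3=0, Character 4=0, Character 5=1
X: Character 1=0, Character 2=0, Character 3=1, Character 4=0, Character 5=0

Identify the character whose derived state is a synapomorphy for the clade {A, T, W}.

Character polarity is set by the outgroup: the derived state is whichever differs from the outgroup's state, so for Character 3, Character 4 the derived state is '0', and for the remaining characters it is '1'.
Character 1 (derived state '1') is shared by A and T — a synapomorphy uniting that clade.
Character 2 (derived state '1') is unique to W (autapomorphy; uninformative for grouping).
Character 3 (derived state '0') is shared by A, T, and W — a synapomorphy uniting that clade.
All ingroup taxa share the derived state '0' for Character 4; it defines the ingroup but does not resolve relationships within it.
Character 5: derived state '1' in W only — an autapomorphy, so it tells us nothing about relationships among taxa.
Most parsimonious ingroup topology: (((A,T),W),X).
The clade {A, T, W} is supported by Character 3: its derived state '0' occurs in exactly those taxa and in no other taxon (including the outgroup).

Character 3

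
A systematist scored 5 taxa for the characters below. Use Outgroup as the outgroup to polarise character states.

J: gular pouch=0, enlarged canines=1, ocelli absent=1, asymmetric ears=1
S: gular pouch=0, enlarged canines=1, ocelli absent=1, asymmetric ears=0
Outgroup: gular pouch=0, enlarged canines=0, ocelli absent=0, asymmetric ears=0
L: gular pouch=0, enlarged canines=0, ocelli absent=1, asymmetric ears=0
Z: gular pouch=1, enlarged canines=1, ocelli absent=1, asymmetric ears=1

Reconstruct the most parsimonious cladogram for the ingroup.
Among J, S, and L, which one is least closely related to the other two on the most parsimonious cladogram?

L

The outgroup has state '0' for every character, so '1' is the derived state throughout.
gular pouch: derived state '1' in Z only — an autapomorphy, so it tells us nothing about relationships among taxa.
enlarged canines (derived state '1') is shared by J, S, and Z — a synapomorphy uniting that clade.
ocelli absent (derived state '1') is shared by all ingroup taxa — unites the whole ingroup.
asymmetric ears: derived state '1' in J and Z only — synapomorphy for {J, Z}.
Most parsimonious ingroup topology: (L,(S,(J,Z))).
S and J share a more recent common ancestor with each other than either does with L, so L is the least closely related of the three.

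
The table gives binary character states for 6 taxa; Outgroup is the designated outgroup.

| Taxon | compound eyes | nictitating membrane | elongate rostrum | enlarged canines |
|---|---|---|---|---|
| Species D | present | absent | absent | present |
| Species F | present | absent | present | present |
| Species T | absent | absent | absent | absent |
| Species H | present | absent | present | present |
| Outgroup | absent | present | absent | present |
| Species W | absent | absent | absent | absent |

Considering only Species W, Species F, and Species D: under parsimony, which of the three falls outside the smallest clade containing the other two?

Character polarity is set by the outgroup: the derived state is whichever differs from the outgroup's state, so for nictitating membrane, enlarged canines the derived state is 'absent', and for the remaining characters it is 'present'.
compound eyes: derived state 'present' in Species D, Species F, and Species H only — synapomorphy for {Species D, Species F, Species H}.
nictitating membrane (derived state 'absent') is shared by all ingroup taxa — unites the whole ingroup.
elongate rostrum: derived state 'present' in Species F and Species H only — synapomorphy for {Species F, Species H}.
enlarged canines: derived state 'absent' in Species T and Species W only — synapomorphy for {Species T, Species W}.
Most parsimonious ingroup topology: (((Species F,Species H),Species D),(Species T,Species W)).
Species F and Species D share a more recent common ancestor with each other than either does with Species W, so Species W is the least closely related of the three.

Species W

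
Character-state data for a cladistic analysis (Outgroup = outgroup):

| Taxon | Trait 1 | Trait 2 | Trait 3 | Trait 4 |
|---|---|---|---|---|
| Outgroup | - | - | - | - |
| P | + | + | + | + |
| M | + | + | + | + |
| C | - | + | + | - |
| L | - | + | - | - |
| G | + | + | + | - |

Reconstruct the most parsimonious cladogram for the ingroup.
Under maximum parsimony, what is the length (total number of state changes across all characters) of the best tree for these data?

4

The outgroup has state '-' for every character, so '+' is the derived state throughout.
Trait 1: derived state '+' in G, M, and P only — synapomorphy for {G, M, P}.
Trait 2 (derived state '+') is shared by all ingroup taxa — unites the whole ingroup.
Only C, G, M, and P show the derived state '+' for Trait 3, supporting them as a clade.
Trait 4 (derived state '+') is shared by M and P — a synapomorphy uniting that clade.
Most parsimonious ingroup topology: ((((P,M),G),C),L).
Changes per character on this tree: Trait 1: 1; Trait 2: 1; Trait 3: 1; Trait 4: 1.
Total = 4.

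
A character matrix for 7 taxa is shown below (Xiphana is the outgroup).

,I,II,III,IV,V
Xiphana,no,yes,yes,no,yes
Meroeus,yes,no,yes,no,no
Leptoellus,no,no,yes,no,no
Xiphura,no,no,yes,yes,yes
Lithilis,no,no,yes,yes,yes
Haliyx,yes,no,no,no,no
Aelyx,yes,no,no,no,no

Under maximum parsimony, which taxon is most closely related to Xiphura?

Character polarity is set by the outgroup: the derived state is whichever differs from the outgroup's state, so for II, III, V the derived state is 'no', and for the remaining characters it is 'yes'.
I (derived state 'yes') is shared by Aelyx, Haliyx, and Meroeus — a synapomorphy uniting that clade.
II (derived state 'no') is shared by all ingroup taxa — unites the whole ingroup.
III (derived state 'no') is shared by Aelyx and Haliyx — a synapomorphy uniting that clade.
IV: derived state 'yes' in Lithilis and Xiphura only — synapomorphy for {Lithilis, Xiphura}.
Only Aelyx, Haliyx, Leptoellus, and Meroeus show the derived state 'no' for V, supporting them as a clade.
Most parsimonious ingroup topology: (((Meroeus,(Haliyx,Aelyx)),Leptoellus),(Xiphura,Lithilis)).
Xiphura and Lithilis form a cherry on this tree, so they are sister taxa.

Lithilis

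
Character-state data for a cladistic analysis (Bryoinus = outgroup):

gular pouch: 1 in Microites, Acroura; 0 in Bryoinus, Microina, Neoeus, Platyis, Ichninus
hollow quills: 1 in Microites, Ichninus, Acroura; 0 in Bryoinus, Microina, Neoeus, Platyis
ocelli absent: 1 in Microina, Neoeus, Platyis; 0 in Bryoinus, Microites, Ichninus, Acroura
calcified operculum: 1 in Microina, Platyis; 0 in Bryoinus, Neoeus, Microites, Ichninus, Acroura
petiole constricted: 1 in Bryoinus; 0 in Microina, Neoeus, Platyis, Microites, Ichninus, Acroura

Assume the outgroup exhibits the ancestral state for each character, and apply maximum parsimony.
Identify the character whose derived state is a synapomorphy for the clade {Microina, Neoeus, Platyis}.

Character polarity is set by the outgroup: the derived state is whichever differs from the outgroup's state, so for petiole constricted the derived state is '0', and for the remaining characters it is '1'.
Only Acroura and Microites show the derived state '1' for gular pouch, supporting them as a clade.
hollow quills: derived state '1' in Acroura, Ichninus, and Microites only — synapomorphy for {Acroura, Ichninus, Microites}.
Only Microina, Neoeus, and Platyis show the derived state '1' for ocelli absent, supporting them as a clade.
Only Microina and Platyis show the derived state '1' for calcified operculum, supporting them as a clade.
petiole constricted (derived state '0') is shared by all ingroup taxa — unites the whole ingroup.
Most parsimonious ingroup topology: (((Microina,Platyis),Neoeus),((Microites,Acroura),Ichninus)).
The clade {Microina, Neoeus, Platyis} is supported by ocelli absent: its derived state '1' occurs in exactly those taxa and in no other taxon (including the outgroup).

ocelli absent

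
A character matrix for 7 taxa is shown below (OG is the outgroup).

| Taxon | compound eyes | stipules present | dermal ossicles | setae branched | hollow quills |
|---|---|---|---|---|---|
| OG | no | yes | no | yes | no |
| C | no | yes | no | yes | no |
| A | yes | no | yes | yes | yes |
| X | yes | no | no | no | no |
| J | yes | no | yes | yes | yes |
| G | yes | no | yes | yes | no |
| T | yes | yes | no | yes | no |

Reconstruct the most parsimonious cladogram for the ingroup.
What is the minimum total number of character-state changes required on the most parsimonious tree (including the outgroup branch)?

Character polarity is set by the outgroup: the derived state is whichever differs from the outgroup's state, so for stipules present, setae branched the derived state is 'no', and for the remaining characters it is 'yes'.
compound eyes: derived state 'yes' in A, G, J, T, and X only — synapomorphy for {A, G, J, T, X}.
stipules present: derived state 'no' in A, G, J, and X only — synapomorphy for {A, G, J, X}.
dermal ossicles: derived state 'yes' in A, G, and J only — synapomorphy for {A, G, J}.
setae branched (derived state 'no') is unique to X (autapomorphy; uninformative for grouping).
hollow quills: derived state 'yes' in A and J only — synapomorphy for {A, J}.
Most parsimonious ingroup topology: (C,((((A,J),G),X),T)).
Changes per character on this tree: compound eyes: 1; stipules present: 1; dermal ossicles: 1; setae branched: 1; hollow quills: 1.
Total = 5.

5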